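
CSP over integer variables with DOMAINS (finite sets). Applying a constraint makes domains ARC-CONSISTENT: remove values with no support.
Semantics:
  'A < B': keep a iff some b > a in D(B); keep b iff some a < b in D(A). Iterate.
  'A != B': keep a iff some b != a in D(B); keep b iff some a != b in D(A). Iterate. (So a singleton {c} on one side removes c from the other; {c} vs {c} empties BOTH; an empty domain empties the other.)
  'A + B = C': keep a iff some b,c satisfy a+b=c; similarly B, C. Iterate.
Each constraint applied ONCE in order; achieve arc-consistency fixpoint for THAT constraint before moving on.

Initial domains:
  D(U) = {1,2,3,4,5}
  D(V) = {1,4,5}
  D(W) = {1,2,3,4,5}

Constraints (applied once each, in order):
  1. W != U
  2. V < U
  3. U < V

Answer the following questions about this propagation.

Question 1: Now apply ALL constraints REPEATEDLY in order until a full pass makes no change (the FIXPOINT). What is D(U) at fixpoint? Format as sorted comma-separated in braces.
pass 0 (initial): D(U)={1,2,3,4,5}
pass 1: U {1,2,3,4,5}->{2,3}; V {1,4,5}->{4}
pass 2: U {2,3}->{}; V {4}->{}
pass 3: W {1,2,3,4,5}->{}
pass 4: no change
Fixpoint after 4 passes: D(U) = {}

Answer: {}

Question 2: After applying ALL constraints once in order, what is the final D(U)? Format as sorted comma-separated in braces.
Constraint 1 (W != U) on D(W)={1,2,3,4,5} D(U)={1,2,3,4,5}: no change
Constraint 2 (V < U) on D(V)={1,4,5} D(U)={1,2,3,4,5}: V {1,4,5}->{1,4}; U {1,2,3,4,5}->{2,3,4,5}
Constraint 3 (U < V) on D(U)={2,3,4,5} D(V)={1,4}: U {2,3,4,5}->{2,3}; V {1,4}->{4}
So after all 3 constraints: D(U) = {2,3}

Answer: {2,3}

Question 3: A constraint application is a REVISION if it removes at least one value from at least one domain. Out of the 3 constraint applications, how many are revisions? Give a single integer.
Constraint 1 (W != U) on D(W)={1,2,3,4,5} D(U)={1,2,3,4,5}: no change => not a revision
Constraint 2 (V < U) on D(V)={1,4,5} D(U)={1,2,3,4,5}: V {1,4,5}->{1,4}; U {1,2,3,4,5}->{2,3,4,5} => REVISION
Constraint 3 (U < V) on D(U)={2,3,4,5} D(V)={1,4}: U {2,3,4,5}->{2,3}; V {1,4}->{4} => REVISION
Total revisions = 2

Answer: 2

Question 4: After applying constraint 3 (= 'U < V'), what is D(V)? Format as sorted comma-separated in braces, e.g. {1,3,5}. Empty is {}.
Constraint 1 (W != U) on D(W)={1,2,3,4,5} D(U)={1,2,3,4,5}: no change
Constraint 2 (V < U) on D(V)={1,4,5} D(U)={1,2,3,4,5}: V {1,4,5}->{1,4}; U {1,2,3,4,5}->{2,3,4,5}
Constraint 3 (U < V) on D(U)={2,3,4,5} D(V)={1,4}: U {2,3,4,5}->{2,3}; V {1,4}->{4}
So after constraint 3: D(V) = {4}

Answer: {4}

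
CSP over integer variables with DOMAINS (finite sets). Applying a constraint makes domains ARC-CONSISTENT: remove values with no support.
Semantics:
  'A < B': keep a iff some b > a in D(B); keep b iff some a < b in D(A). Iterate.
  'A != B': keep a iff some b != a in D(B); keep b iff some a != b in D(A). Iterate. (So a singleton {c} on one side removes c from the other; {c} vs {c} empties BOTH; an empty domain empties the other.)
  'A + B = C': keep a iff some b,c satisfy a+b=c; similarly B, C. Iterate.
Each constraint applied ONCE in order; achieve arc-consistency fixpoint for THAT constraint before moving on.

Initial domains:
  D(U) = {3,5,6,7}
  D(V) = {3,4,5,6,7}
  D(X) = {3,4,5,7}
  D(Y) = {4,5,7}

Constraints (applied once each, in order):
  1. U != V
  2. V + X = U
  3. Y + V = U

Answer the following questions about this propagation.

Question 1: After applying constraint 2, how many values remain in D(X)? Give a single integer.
Constraint 1 (U != V) on D(U)={3,5,6,7} D(V)={3,4,5,6,7}: no change
Constraint 2 (V + X = U) on D(V)={3,4,5,6,7} D(X)={3,4,5,7} D(U)={3,5,6,7}: V {3,4,5,6,7}->{3,4}; X {3,4,5,7}->{3,4}; U {3,5,6,7}->{6,7}
So after constraint 2: D(X)={3,4}, size = 2

Answer: 2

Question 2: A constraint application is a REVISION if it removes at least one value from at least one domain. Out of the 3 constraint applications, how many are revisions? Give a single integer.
Constraint 1 (U != V) on D(U)={3,5,6,7} D(V)={3,4,5,6,7}: no change => not a revision
Constraint 2 (V + X = U) on D(V)={3,4,5,6,7} D(X)={3,4,5,7} D(U)={3,5,6,7}: V {3,4,5,6,7}->{3,4}; X {3,4,5,7}->{3,4}; U {3,5,6,7}->{6,7} => REVISION
Constraint 3 (Y + V = U) on D(Y)={4,5,7} D(V)={3,4} D(U)={6,7}: Y {4,5,7}->{4}; V {3,4}->{3}; U {6,7}->{7} => REVISION
Total revisions = 2

Answer: 2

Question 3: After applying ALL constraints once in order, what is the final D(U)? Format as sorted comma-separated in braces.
Constraint 1 (U != V) on D(U)={3,5,6,7} D(V)={3,4,5,6,7}: no change
Constraint 2 (V + X = U) on D(V)={3,4,5,6,7} D(X)={3,4,5,7} D(U)={3,5,6,7}: V {3,4,5,6,7}->{3,4}; X {3,4,5,7}->{3,4}; U {3,5,6,7}->{6,7}
Constraint 3 (Y + V = U) on D(Y)={4,5,7} D(V)={3,4} D(U)={6,7}: Y {4,5,7}->{4}; V {3,4}->{3}; U {6,7}->{7}
So after all 3 constraints: D(U) = {7}

Answer: {7}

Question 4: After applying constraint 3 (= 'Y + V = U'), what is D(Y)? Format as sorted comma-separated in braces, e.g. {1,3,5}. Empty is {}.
Constraint 1 (U != V) on D(U)={3,5,6,7} D(V)={3,4,5,6,7}: no change
Constraint 2 (V + X = U) on D(V)={3,4,5,6,7} D(X)={3,4,5,7} D(U)={3,5,6,7}: V {3,4,5,6,7}->{3,4}; X {3,4,5,7}->{3,4}; U {3,5,6,7}->{6,7}
Constraint 3 (Y + V = U) on D(Y)={4,5,7} D(V)={3,4} D(U)={6,7}: Y {4,5,7}->{4}; V {3,4}->{3}; U {6,7}->{7}
So after constraint 3: D(Y) = {4}

Answer: {4}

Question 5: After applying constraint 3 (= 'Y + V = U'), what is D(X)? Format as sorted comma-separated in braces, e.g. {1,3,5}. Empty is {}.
Constraint 1 (U != V) on D(U)={3,5,6,7} D(V)={3,4,5,6,7}: no change
Constraint 2 (V + X = U) on D(V)={3,4,5,6,7} D(X)={3,4,5,7} D(U)={3,5,6,7}: V {3,4,5,6,7}->{3,4}; X {3,4,5,7}->{3,4}; U {3,5,6,7}->{6,7}
Constraint 3 (Y + V = U) on D(Y)={4,5,7} D(V)={3,4} D(U)={6,7}: Y {4,5,7}->{4}; V {3,4}->{3}; U {6,7}->{7}
So after constraint 3: D(X) = {3,4}

Answer: {3,4}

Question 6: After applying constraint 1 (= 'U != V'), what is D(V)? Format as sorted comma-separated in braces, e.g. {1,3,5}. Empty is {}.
Answer: {3,4,5,6,7}

Derivation:
Constraint 1 (U != V) on D(U)={3,5,6,7} D(V)={3,4,5,6,7}: no change
So after constraint 1: D(V) = {3,4,5,6,7}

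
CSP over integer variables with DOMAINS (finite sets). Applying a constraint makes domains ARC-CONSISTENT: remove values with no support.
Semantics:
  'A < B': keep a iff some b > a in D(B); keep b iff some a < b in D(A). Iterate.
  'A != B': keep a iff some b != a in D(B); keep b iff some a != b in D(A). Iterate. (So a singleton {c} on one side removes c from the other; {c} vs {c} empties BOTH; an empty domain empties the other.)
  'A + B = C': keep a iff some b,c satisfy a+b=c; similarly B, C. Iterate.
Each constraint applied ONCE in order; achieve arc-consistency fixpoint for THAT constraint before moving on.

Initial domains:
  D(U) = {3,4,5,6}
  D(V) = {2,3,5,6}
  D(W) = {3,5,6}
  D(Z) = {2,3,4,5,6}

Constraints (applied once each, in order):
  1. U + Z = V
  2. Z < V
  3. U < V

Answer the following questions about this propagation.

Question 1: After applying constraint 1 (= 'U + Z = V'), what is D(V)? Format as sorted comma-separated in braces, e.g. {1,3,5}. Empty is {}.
Answer: {5,6}

Derivation:
Constraint 1 (U + Z = V) on D(U)={3,4,5,6} D(Z)={2,3,4,5,6} D(V)={2,3,5,6}: U {3,4,5,6}->{3,4}; Z {2,3,4,5,6}->{2,3}; V {2,3,5,6}->{5,6}
So after constraint 1: D(V) = {5,6}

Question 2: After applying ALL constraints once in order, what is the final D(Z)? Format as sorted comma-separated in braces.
Answer: {2,3}

Derivation:
Constraint 1 (U + Z = V) on D(U)={3,4,5,6} D(Z)={2,3,4,5,6} D(V)={2,3,5,6}: U {3,4,5,6}->{3,4}; Z {2,3,4,5,6}->{2,3}; V {2,3,5,6}->{5,6}
Constraint 2 (Z < V) on D(Z)={2,3} D(V)={5,6}: no change
Constraint 3 (U < V) on D(U)={3,4} D(V)={5,6}: no change
So after all 3 constraints: D(Z) = {2,3}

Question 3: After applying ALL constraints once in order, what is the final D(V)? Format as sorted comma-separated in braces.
Constraint 1 (U + Z = V) on D(U)={3,4,5,6} D(Z)={2,3,4,5,6} D(V)={2,3,5,6}: U {3,4,5,6}->{3,4}; Z {2,3,4,5,6}->{2,3}; V {2,3,5,6}->{5,6}
Constraint 2 (Z < V) on D(Z)={2,3} D(V)={5,6}: no change
Constraint 3 (U < V) on D(U)={3,4} D(V)={5,6}: no change
So after all 3 constraints: D(V) = {5,6}

Answer: {5,6}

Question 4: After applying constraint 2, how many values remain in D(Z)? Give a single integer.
Answer: 2

Derivation:
Constraint 1 (U + Z = V) on D(U)={3,4,5,6} D(Z)={2,3,4,5,6} D(V)={2,3,5,6}: U {3,4,5,6}->{3,4}; Z {2,3,4,5,6}->{2,3}; V {2,3,5,6}->{5,6}
Constraint 2 (Z < V) on D(Z)={2,3} D(V)={5,6}: no change
So after constraint 2: D(Z)={2,3}, size = 2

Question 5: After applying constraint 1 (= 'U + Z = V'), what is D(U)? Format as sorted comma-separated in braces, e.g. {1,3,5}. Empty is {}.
Constraint 1 (U + Z = V) on D(U)={3,4,5,6} D(Z)={2,3,4,5,6} D(V)={2,3,5,6}: U {3,4,5,6}->{3,4}; Z {2,3,4,5,6}->{2,3}; V {2,3,5,6}->{5,6}
So after constraint 1: D(U) = {3,4}

Answer: {3,4}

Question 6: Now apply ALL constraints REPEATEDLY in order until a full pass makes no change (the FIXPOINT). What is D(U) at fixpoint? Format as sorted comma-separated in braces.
Answer: {3,4}

Derivation:
pass 0 (initial): D(U)={3,4,5,6}
pass 1: U {3,4,5,6}->{3,4}; V {2,3,5,6}->{5,6}; Z {2,3,4,5,6}->{2,3}
pass 2: no change
Fixpoint after 2 passes: D(U) = {3,4}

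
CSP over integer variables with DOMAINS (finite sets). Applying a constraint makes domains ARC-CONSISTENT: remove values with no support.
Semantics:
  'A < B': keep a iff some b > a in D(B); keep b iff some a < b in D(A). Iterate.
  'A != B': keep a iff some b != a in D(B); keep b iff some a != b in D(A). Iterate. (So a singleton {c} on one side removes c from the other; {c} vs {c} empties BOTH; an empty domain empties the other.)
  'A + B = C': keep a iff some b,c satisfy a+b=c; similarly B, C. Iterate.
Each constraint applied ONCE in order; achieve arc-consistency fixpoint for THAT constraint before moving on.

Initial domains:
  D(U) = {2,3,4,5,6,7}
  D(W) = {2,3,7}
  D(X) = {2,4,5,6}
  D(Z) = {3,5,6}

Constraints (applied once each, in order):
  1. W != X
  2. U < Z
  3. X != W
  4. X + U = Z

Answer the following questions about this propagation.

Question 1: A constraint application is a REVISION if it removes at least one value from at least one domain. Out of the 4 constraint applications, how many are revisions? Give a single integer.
Answer: 2

Derivation:
Constraint 1 (W != X) on D(W)={2,3,7} D(X)={2,4,5,6}: no change => not a revision
Constraint 2 (U < Z) on D(U)={2,3,4,5,6,7} D(Z)={3,5,6}: U {2,3,4,5,6,7}->{2,3,4,5} => REVISION
Constraint 3 (X != W) on D(X)={2,4,5,6} D(W)={2,3,7}: no change => not a revision
Constraint 4 (X + U = Z) on D(X)={2,4,5,6} D(U)={2,3,4,5} D(Z)={3,5,6}: X {2,4,5,6}->{2,4}; U {2,3,4,5}->{2,3,4}; Z {3,5,6}->{5,6} => REVISION
Total revisions = 2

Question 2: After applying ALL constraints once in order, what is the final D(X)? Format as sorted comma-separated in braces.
Constraint 1 (W != X) on D(W)={2,3,7} D(X)={2,4,5,6}: no change
Constraint 2 (U < Z) on D(U)={2,3,4,5,6,7} D(Z)={3,5,6}: U {2,3,4,5,6,7}->{2,3,4,5}
Constraint 3 (X != W) on D(X)={2,4,5,6} D(W)={2,3,7}: no change
Constraint 4 (X + U = Z) on D(X)={2,4,5,6} D(U)={2,3,4,5} D(Z)={3,5,6}: X {2,4,5,6}->{2,4}; U {2,3,4,5}->{2,3,4}; Z {3,5,6}->{5,6}
So after all 4 constraints: D(X) = {2,4}

Answer: {2,4}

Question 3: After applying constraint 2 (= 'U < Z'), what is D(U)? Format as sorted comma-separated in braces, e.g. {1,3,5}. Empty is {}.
Answer: {2,3,4,5}

Derivation:
Constraint 1 (W != X) on D(W)={2,3,7} D(X)={2,4,5,6}: no change
Constraint 2 (U < Z) on D(U)={2,3,4,5,6,7} D(Z)={3,5,6}: U {2,3,4,5,6,7}->{2,3,4,5}
So after constraint 2: D(U) = {2,3,4,5}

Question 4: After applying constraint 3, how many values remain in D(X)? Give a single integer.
Answer: 4

Derivation:
Constraint 1 (W != X) on D(W)={2,3,7} D(X)={2,4,5,6}: no change
Constraint 2 (U < Z) on D(U)={2,3,4,5,6,7} D(Z)={3,5,6}: U {2,3,4,5,6,7}->{2,3,4,5}
Constraint 3 (X != W) on D(X)={2,4,5,6} D(W)={2,3,7}: no change
So after constraint 3: D(X)={2,4,5,6}, size = 4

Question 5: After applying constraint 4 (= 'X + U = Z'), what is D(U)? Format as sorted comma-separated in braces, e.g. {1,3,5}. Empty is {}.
Answer: {2,3,4}

Derivation:
Constraint 1 (W != X) on D(W)={2,3,7} D(X)={2,4,5,6}: no change
Constraint 2 (U < Z) on D(U)={2,3,4,5,6,7} D(Z)={3,5,6}: U {2,3,4,5,6,7}->{2,3,4,5}
Constraint 3 (X != W) on D(X)={2,4,5,6} D(W)={2,3,7}: no change
Constraint 4 (X + U = Z) on D(X)={2,4,5,6} D(U)={2,3,4,5} D(Z)={3,5,6}: X {2,4,5,6}->{2,4}; U {2,3,4,5}->{2,3,4}; Z {3,5,6}->{5,6}
So after constraint 4: D(U) = {2,3,4}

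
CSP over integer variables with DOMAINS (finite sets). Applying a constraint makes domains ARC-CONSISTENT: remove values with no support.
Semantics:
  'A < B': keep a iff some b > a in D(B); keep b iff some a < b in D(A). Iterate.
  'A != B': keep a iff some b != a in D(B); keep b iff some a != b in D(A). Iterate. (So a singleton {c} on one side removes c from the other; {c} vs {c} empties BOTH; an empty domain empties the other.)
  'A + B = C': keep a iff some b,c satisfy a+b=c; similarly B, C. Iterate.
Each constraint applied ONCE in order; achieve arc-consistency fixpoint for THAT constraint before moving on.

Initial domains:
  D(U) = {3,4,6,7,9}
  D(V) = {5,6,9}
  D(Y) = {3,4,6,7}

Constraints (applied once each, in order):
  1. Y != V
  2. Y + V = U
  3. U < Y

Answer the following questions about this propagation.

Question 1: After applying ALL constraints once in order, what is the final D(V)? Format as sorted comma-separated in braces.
Answer: {5,6}

Derivation:
Constraint 1 (Y != V) on D(Y)={3,4,6,7} D(V)={5,6,9}: no change
Constraint 2 (Y + V = U) on D(Y)={3,4,6,7} D(V)={5,6,9} D(U)={3,4,6,7,9}: Y {3,4,6,7}->{3,4}; V {5,6,9}->{5,6}; U {3,4,6,7,9}->{9}
Constraint 3 (U < Y) on D(U)={9} D(Y)={3,4}: U {9}->{}; Y {3,4}->{}
So after all 3 constraints: D(V) = {5,6}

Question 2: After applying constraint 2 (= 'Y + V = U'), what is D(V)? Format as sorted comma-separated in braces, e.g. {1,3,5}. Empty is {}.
Constraint 1 (Y != V) on D(Y)={3,4,6,7} D(V)={5,6,9}: no change
Constraint 2 (Y + V = U) on D(Y)={3,4,6,7} D(V)={5,6,9} D(U)={3,4,6,7,9}: Y {3,4,6,7}->{3,4}; V {5,6,9}->{5,6}; U {3,4,6,7,9}->{9}
So after constraint 2: D(V) = {5,6}

Answer: {5,6}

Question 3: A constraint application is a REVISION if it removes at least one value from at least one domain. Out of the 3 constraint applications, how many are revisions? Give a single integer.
Answer: 2

Derivation:
Constraint 1 (Y != V) on D(Y)={3,4,6,7} D(V)={5,6,9}: no change => not a revision
Constraint 2 (Y + V = U) on D(Y)={3,4,6,7} D(V)={5,6,9} D(U)={3,4,6,7,9}: Y {3,4,6,7}->{3,4}; V {5,6,9}->{5,6}; U {3,4,6,7,9}->{9} => REVISION
Constraint 3 (U < Y) on D(U)={9} D(Y)={3,4}: U {9}->{}; Y {3,4}->{} => REVISION
Total revisions = 2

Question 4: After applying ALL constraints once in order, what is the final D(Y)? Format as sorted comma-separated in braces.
Constraint 1 (Y != V) on D(Y)={3,4,6,7} D(V)={5,6,9}: no change
Constraint 2 (Y + V = U) on D(Y)={3,4,6,7} D(V)={5,6,9} D(U)={3,4,6,7,9}: Y {3,4,6,7}->{3,4}; V {5,6,9}->{5,6}; U {3,4,6,7,9}->{9}
Constraint 3 (U < Y) on D(U)={9} D(Y)={3,4}: U {9}->{}; Y {3,4}->{}
So after all 3 constraints: D(Y) = {}

Answer: {}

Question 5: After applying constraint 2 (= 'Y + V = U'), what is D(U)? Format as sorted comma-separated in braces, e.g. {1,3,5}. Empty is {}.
Constraint 1 (Y != V) on D(Y)={3,4,6,7} D(V)={5,6,9}: no change
Constraint 2 (Y + V = U) on D(Y)={3,4,6,7} D(V)={5,6,9} D(U)={3,4,6,7,9}: Y {3,4,6,7}->{3,4}; V {5,6,9}->{5,6}; U {3,4,6,7,9}->{9}
So after constraint 2: D(U) = {9}

Answer: {9}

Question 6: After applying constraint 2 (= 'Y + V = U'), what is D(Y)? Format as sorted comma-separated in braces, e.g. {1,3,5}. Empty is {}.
Answer: {3,4}

Derivation:
Constraint 1 (Y != V) on D(Y)={3,4,6,7} D(V)={5,6,9}: no change
Constraint 2 (Y + V = U) on D(Y)={3,4,6,7} D(V)={5,6,9} D(U)={3,4,6,7,9}: Y {3,4,6,7}->{3,4}; V {5,6,9}->{5,6}; U {3,4,6,7,9}->{9}
So after constraint 2: D(Y) = {3,4}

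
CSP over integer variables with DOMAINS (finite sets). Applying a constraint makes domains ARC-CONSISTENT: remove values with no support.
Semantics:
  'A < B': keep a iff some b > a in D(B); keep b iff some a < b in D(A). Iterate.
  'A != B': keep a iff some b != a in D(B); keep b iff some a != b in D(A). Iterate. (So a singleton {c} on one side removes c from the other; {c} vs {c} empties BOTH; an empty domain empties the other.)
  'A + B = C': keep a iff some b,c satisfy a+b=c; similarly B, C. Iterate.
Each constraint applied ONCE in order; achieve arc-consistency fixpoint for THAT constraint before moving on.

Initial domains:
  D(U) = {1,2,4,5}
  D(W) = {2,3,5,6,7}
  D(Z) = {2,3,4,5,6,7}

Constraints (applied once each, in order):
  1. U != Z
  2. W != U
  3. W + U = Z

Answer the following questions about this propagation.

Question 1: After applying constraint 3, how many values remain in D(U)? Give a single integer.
Constraint 1 (U != Z) on D(U)={1,2,4,5} D(Z)={2,3,4,5,6,7}: no change
Constraint 2 (W != U) on D(W)={2,3,5,6,7} D(U)={1,2,4,5}: no change
Constraint 3 (W + U = Z) on D(W)={2,3,5,6,7} D(U)={1,2,4,5} D(Z)={2,3,4,5,6,7}: W {2,3,5,6,7}->{2,3,5,6}; Z {2,3,4,5,6,7}->{3,4,5,6,7}
So after constraint 3: D(U)={1,2,4,5}, size = 4

Answer: 4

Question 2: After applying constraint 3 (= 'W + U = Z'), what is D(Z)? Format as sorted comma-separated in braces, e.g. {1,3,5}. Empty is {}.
Answer: {3,4,5,6,7}

Derivation:
Constraint 1 (U != Z) on D(U)={1,2,4,5} D(Z)={2,3,4,5,6,7}: no change
Constraint 2 (W != U) on D(W)={2,3,5,6,7} D(U)={1,2,4,5}: no change
Constraint 3 (W + U = Z) on D(W)={2,3,5,6,7} D(U)={1,2,4,5} D(Z)={2,3,4,5,6,7}: W {2,3,5,6,7}->{2,3,5,6}; Z {2,3,4,5,6,7}->{3,4,5,6,7}
So after constraint 3: D(Z) = {3,4,5,6,7}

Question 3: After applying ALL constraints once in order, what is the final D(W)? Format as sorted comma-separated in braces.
Answer: {2,3,5,6}

Derivation:
Constraint 1 (U != Z) on D(U)={1,2,4,5} D(Z)={2,3,4,5,6,7}: no change
Constraint 2 (W != U) on D(W)={2,3,5,6,7} D(U)={1,2,4,5}: no change
Constraint 3 (W + U = Z) on D(W)={2,3,5,6,7} D(U)={1,2,4,5} D(Z)={2,3,4,5,6,7}: W {2,3,5,6,7}->{2,3,5,6}; Z {2,3,4,5,6,7}->{3,4,5,6,7}
So after all 3 constraints: D(W) = {2,3,5,6}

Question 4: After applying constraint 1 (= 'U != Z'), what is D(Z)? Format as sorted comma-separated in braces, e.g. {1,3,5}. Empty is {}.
Answer: {2,3,4,5,6,7}

Derivation:
Constraint 1 (U != Z) on D(U)={1,2,4,5} D(Z)={2,3,4,5,6,7}: no change
So after constraint 1: D(Z) = {2,3,4,5,6,7}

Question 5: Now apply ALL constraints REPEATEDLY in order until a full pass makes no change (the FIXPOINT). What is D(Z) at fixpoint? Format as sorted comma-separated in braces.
Answer: {3,4,5,6,7}

Derivation:
pass 0 (initial): D(Z)={2,3,4,5,6,7}
pass 1: W {2,3,5,6,7}->{2,3,5,6}; Z {2,3,4,5,6,7}->{3,4,5,6,7}
pass 2: no change
Fixpoint after 2 passes: D(Z) = {3,4,5,6,7}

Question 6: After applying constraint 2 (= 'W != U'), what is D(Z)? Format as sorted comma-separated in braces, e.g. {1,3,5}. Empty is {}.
Answer: {2,3,4,5,6,7}

Derivation:
Constraint 1 (U != Z) on D(U)={1,2,4,5} D(Z)={2,3,4,5,6,7}: no change
Constraint 2 (W != U) on D(W)={2,3,5,6,7} D(U)={1,2,4,5}: no change
So after constraint 2: D(Z) = {2,3,4,5,6,7}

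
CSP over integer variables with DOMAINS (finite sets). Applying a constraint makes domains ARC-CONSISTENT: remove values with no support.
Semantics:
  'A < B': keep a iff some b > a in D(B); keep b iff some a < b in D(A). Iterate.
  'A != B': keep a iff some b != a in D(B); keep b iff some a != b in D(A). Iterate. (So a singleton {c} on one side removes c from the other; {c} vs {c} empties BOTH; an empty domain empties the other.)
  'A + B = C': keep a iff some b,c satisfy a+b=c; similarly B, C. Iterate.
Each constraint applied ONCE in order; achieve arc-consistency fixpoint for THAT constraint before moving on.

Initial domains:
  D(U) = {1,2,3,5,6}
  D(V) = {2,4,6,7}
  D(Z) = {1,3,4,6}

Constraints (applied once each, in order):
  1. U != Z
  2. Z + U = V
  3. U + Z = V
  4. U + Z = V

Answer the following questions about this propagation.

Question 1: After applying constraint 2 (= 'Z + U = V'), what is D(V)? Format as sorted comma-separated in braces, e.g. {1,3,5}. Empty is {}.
Answer: {2,4,6,7}

Derivation:
Constraint 1 (U != Z) on D(U)={1,2,3,5,6} D(Z)={1,3,4,6}: no change
Constraint 2 (Z + U = V) on D(Z)={1,3,4,6} D(U)={1,2,3,5,6} D(V)={2,4,6,7}: no change
So after constraint 2: D(V) = {2,4,6,7}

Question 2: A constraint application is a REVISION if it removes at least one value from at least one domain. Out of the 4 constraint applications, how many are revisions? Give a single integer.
Answer: 0

Derivation:
Constraint 1 (U != Z) on D(U)={1,2,3,5,6} D(Z)={1,3,4,6}: no change => not a revision
Constraint 2 (Z + U = V) on D(Z)={1,3,4,6} D(U)={1,2,3,5,6} D(V)={2,4,6,7}: no change => not a revision
Constraint 3 (U + Z = V) on D(U)={1,2,3,5,6} D(Z)={1,3,4,6} D(V)={2,4,6,7}: no change => not a revision
Constraint 4 (U + Z = V) on D(U)={1,2,3,5,6} D(Z)={1,3,4,6} D(V)={2,4,6,7}: no change => not a revision
Total revisions = 0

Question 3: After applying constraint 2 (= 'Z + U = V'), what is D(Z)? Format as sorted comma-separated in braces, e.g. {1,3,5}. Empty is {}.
Answer: {1,3,4,6}

Derivation:
Constraint 1 (U != Z) on D(U)={1,2,3,5,6} D(Z)={1,3,4,6}: no change
Constraint 2 (Z + U = V) on D(Z)={1,3,4,6} D(U)={1,2,3,5,6} D(V)={2,4,6,7}: no change
So after constraint 2: D(Z) = {1,3,4,6}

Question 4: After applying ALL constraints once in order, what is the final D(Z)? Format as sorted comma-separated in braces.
Constraint 1 (U != Z) on D(U)={1,2,3,5,6} D(Z)={1,3,4,6}: no change
Constraint 2 (Z + U = V) on D(Z)={1,3,4,6} D(U)={1,2,3,5,6} D(V)={2,4,6,7}: no change
Constraint 3 (U + Z = V) on D(U)={1,2,3,5,6} D(Z)={1,3,4,6} D(V)={2,4,6,7}: no change
Constraint 4 (U + Z = V) on D(U)={1,2,3,5,6} D(Z)={1,3,4,6} D(V)={2,4,6,7}: no change
So after all 4 constraints: D(Z) = {1,3,4,6}

Answer: {1,3,4,6}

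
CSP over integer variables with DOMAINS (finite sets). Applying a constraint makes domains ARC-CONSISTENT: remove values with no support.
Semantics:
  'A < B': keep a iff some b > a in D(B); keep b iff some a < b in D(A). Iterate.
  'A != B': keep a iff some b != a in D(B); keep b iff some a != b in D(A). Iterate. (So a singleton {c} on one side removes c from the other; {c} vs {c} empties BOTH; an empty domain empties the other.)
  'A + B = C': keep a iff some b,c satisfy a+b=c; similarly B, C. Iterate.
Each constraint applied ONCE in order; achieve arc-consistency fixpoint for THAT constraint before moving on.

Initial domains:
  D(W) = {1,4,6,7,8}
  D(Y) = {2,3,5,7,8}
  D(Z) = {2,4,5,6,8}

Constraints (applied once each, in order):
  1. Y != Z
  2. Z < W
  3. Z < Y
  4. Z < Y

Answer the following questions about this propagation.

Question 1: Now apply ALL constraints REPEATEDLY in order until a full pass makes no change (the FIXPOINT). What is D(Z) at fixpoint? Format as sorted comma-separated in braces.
pass 0 (initial): D(Z)={2,4,5,6,8}
pass 1: W {1,4,6,7,8}->{4,6,7,8}; Y {2,3,5,7,8}->{3,5,7,8}; Z {2,4,5,6,8}->{2,4,5,6}
pass 2: no change
Fixpoint after 2 passes: D(Z) = {2,4,5,6}

Answer: {2,4,5,6}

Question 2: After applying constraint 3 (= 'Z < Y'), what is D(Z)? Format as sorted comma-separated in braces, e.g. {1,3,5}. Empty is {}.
Constraint 1 (Y != Z) on D(Y)={2,3,5,7,8} D(Z)={2,4,5,6,8}: no change
Constraint 2 (Z < W) on D(Z)={2,4,5,6,8} D(W)={1,4,6,7,8}: Z {2,4,5,6,8}->{2,4,5,6}; W {1,4,6,7,8}->{4,6,7,8}
Constraint 3 (Z < Y) on D(Z)={2,4,5,6} D(Y)={2,3,5,7,8}: Y {2,3,5,7,8}->{3,5,7,8}
So after constraint 3: D(Z) = {2,4,5,6}

Answer: {2,4,5,6}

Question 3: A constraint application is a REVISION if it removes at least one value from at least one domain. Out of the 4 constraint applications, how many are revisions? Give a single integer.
Answer: 2

Derivation:
Constraint 1 (Y != Z) on D(Y)={2,3,5,7,8} D(Z)={2,4,5,6,8}: no change => not a revision
Constraint 2 (Z < W) on D(Z)={2,4,5,6,8} D(W)={1,4,6,7,8}: Z {2,4,5,6,8}->{2,4,5,6}; W {1,4,6,7,8}->{4,6,7,8} => REVISION
Constraint 3 (Z < Y) on D(Z)={2,4,5,6} D(Y)={2,3,5,7,8}: Y {2,3,5,7,8}->{3,5,7,8} => REVISION
Constraint 4 (Z < Y) on D(Z)={2,4,5,6} D(Y)={3,5,7,8}: no change => not a revision
Total revisions = 2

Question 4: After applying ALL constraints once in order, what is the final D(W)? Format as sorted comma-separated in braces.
Constraint 1 (Y != Z) on D(Y)={2,3,5,7,8} D(Z)={2,4,5,6,8}: no change
Constraint 2 (Z < W) on D(Z)={2,4,5,6,8} D(W)={1,4,6,7,8}: Z {2,4,5,6,8}->{2,4,5,6}; W {1,4,6,7,8}->{4,6,7,8}
Constraint 3 (Z < Y) on D(Z)={2,4,5,6} D(Y)={2,3,5,7,8}: Y {2,3,5,7,8}->{3,5,7,8}
Constraint 4 (Z < Y) on D(Z)={2,4,5,6} D(Y)={3,5,7,8}: no change
So after all 4 constraints: D(W) = {4,6,7,8}

Answer: {4,6,7,8}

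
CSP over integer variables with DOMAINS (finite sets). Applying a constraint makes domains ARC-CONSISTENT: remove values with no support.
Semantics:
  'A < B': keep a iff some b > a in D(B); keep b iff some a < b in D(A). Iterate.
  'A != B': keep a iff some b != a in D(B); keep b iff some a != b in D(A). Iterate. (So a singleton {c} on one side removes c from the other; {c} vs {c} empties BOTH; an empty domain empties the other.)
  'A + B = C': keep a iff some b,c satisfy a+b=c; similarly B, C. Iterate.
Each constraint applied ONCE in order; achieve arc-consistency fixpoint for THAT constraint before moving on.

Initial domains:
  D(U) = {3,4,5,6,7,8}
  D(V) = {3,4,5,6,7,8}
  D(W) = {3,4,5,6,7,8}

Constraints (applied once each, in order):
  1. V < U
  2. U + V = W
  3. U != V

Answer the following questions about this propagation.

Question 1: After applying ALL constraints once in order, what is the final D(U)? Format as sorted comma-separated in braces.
Constraint 1 (V < U) on D(V)={3,4,5,6,7,8} D(U)={3,4,5,6,7,8}: V {3,4,5,6,7,8}->{3,4,5,6,7}; U {3,4,5,6,7,8}->{4,5,6,7,8}
Constraint 2 (U + V = W) on D(U)={4,5,6,7,8} D(V)={3,4,5,6,7} D(W)={3,4,5,6,7,8}: U {4,5,6,7,8}->{4,5}; V {3,4,5,6,7}->{3,4}; W {3,4,5,6,7,8}->{7,8}
Constraint 3 (U != V) on D(U)={4,5} D(V)={3,4}: no change
So after all 3 constraints: D(U) = {4,5}

Answer: {4,5}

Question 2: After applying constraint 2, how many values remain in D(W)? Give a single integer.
Constraint 1 (V < U) on D(V)={3,4,5,6,7,8} D(U)={3,4,5,6,7,8}: V {3,4,5,6,7,8}->{3,4,5,6,7}; U {3,4,5,6,7,8}->{4,5,6,7,8}
Constraint 2 (U + V = W) on D(U)={4,5,6,7,8} D(V)={3,4,5,6,7} D(W)={3,4,5,6,7,8}: U {4,5,6,7,8}->{4,5}; V {3,4,5,6,7}->{3,4}; W {3,4,5,6,7,8}->{7,8}
So after constraint 2: D(W)={7,8}, size = 2

Answer: 2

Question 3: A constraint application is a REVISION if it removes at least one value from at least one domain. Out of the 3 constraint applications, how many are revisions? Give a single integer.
Answer: 2

Derivation:
Constraint 1 (V < U) on D(V)={3,4,5,6,7,8} D(U)={3,4,5,6,7,8}: V {3,4,5,6,7,8}->{3,4,5,6,7}; U {3,4,5,6,7,8}->{4,5,6,7,8} => REVISION
Constraint 2 (U + V = W) on D(U)={4,5,6,7,8} D(V)={3,4,5,6,7} D(W)={3,4,5,6,7,8}: U {4,5,6,7,8}->{4,5}; V {3,4,5,6,7}->{3,4}; W {3,4,5,6,7,8}->{7,8} => REVISION
Constraint 3 (U != V) on D(U)={4,5} D(V)={3,4}: no change => not a revision
Total revisions = 2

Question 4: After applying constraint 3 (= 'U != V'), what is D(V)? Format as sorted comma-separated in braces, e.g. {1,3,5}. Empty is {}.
Answer: {3,4}

Derivation:
Constraint 1 (V < U) on D(V)={3,4,5,6,7,8} D(U)={3,4,5,6,7,8}: V {3,4,5,6,7,8}->{3,4,5,6,7}; U {3,4,5,6,7,8}->{4,5,6,7,8}
Constraint 2 (U + V = W) on D(U)={4,5,6,7,8} D(V)={3,4,5,6,7} D(W)={3,4,5,6,7,8}: U {4,5,6,7,8}->{4,5}; V {3,4,5,6,7}->{3,4}; W {3,4,5,6,7,8}->{7,8}
Constraint 3 (U != V) on D(U)={4,5} D(V)={3,4}: no change
So after constraint 3: D(V) = {3,4}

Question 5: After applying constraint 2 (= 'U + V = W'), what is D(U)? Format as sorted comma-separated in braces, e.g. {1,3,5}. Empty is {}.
Answer: {4,5}

Derivation:
Constraint 1 (V < U) on D(V)={3,4,5,6,7,8} D(U)={3,4,5,6,7,8}: V {3,4,5,6,7,8}->{3,4,5,6,7}; U {3,4,5,6,7,8}->{4,5,6,7,8}
Constraint 2 (U + V = W) on D(U)={4,5,6,7,8} D(V)={3,4,5,6,7} D(W)={3,4,5,6,7,8}: U {4,5,6,7,8}->{4,5}; V {3,4,5,6,7}->{3,4}; W {3,4,5,6,7,8}->{7,8}
So after constraint 2: D(U) = {4,5}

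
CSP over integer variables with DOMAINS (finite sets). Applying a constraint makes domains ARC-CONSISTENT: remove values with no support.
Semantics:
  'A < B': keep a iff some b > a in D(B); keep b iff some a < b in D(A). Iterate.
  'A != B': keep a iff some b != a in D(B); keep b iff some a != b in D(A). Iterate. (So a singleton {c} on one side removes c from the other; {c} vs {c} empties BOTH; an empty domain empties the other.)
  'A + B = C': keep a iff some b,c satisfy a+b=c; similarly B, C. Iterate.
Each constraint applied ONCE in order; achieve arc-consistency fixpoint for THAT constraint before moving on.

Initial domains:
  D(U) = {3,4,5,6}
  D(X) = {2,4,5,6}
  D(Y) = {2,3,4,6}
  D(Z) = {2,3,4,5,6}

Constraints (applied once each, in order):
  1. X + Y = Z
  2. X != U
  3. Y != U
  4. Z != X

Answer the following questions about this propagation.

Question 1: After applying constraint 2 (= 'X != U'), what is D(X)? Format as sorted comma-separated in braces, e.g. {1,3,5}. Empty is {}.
Answer: {2,4}

Derivation:
Constraint 1 (X + Y = Z) on D(X)={2,4,5,6} D(Y)={2,3,4,6} D(Z)={2,3,4,5,6}: X {2,4,5,6}->{2,4}; Y {2,3,4,6}->{2,3,4}; Z {2,3,4,5,6}->{4,5,6}
Constraint 2 (X != U) on D(X)={2,4} D(U)={3,4,5,6}: no change
So after constraint 2: D(X) = {2,4}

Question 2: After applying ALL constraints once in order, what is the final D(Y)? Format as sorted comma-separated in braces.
Constraint 1 (X + Y = Z) on D(X)={2,4,5,6} D(Y)={2,3,4,6} D(Z)={2,3,4,5,6}: X {2,4,5,6}->{2,4}; Y {2,3,4,6}->{2,3,4}; Z {2,3,4,5,6}->{4,5,6}
Constraint 2 (X != U) on D(X)={2,4} D(U)={3,4,5,6}: no change
Constraint 3 (Y != U) on D(Y)={2,3,4} D(U)={3,4,5,6}: no change
Constraint 4 (Z != X) on D(Z)={4,5,6} D(X)={2,4}: no change
So after all 4 constraints: D(Y) = {2,3,4}

Answer: {2,3,4}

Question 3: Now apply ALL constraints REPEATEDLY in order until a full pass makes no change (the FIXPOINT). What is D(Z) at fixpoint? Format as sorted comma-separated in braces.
Answer: {4,5,6}

Derivation:
pass 0 (initial): D(Z)={2,3,4,5,6}
pass 1: X {2,4,5,6}->{2,4}; Y {2,3,4,6}->{2,3,4}; Z {2,3,4,5,6}->{4,5,6}
pass 2: no change
Fixpoint after 2 passes: D(Z) = {4,5,6}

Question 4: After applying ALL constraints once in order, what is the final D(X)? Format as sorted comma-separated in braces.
Answer: {2,4}

Derivation:
Constraint 1 (X + Y = Z) on D(X)={2,4,5,6} D(Y)={2,3,4,6} D(Z)={2,3,4,5,6}: X {2,4,5,6}->{2,4}; Y {2,3,4,6}->{2,3,4}; Z {2,3,4,5,6}->{4,5,6}
Constraint 2 (X != U) on D(X)={2,4} D(U)={3,4,5,6}: no change
Constraint 3 (Y != U) on D(Y)={2,3,4} D(U)={3,4,5,6}: no change
Constraint 4 (Z != X) on D(Z)={4,5,6} D(X)={2,4}: no change
So after all 4 constraints: D(X) = {2,4}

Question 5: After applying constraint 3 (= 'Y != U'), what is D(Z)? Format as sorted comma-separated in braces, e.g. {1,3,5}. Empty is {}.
Answer: {4,5,6}

Derivation:
Constraint 1 (X + Y = Z) on D(X)={2,4,5,6} D(Y)={2,3,4,6} D(Z)={2,3,4,5,6}: X {2,4,5,6}->{2,4}; Y {2,3,4,6}->{2,3,4}; Z {2,3,4,5,6}->{4,5,6}
Constraint 2 (X != U) on D(X)={2,4} D(U)={3,4,5,6}: no change
Constraint 3 (Y != U) on D(Y)={2,3,4} D(U)={3,4,5,6}: no change
So after constraint 3: D(Z) = {4,5,6}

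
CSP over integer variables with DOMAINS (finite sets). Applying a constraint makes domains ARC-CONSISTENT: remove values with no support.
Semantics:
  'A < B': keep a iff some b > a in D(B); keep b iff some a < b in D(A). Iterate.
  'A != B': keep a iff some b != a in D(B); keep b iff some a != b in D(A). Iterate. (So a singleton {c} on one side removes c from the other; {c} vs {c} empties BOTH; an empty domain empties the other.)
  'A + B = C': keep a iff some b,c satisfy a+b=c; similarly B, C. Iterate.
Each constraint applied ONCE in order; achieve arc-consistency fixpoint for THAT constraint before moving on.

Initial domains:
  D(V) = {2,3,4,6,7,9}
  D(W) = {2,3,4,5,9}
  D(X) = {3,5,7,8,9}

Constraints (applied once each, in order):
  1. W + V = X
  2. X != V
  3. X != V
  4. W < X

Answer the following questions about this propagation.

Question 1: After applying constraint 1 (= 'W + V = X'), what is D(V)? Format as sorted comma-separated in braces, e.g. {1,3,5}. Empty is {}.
Constraint 1 (W + V = X) on D(W)={2,3,4,5,9} D(V)={2,3,4,6,7,9} D(X)={3,5,7,8,9}: W {2,3,4,5,9}->{2,3,4,5}; V {2,3,4,6,7,9}->{2,3,4,6,7}; X {3,5,7,8,9}->{5,7,8,9}
So after constraint 1: D(V) = {2,3,4,6,7}

Answer: {2,3,4,6,7}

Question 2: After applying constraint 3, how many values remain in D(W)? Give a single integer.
Answer: 4

Derivation:
Constraint 1 (W + V = X) on D(W)={2,3,4,5,9} D(V)={2,3,4,6,7,9} D(X)={3,5,7,8,9}: W {2,3,4,5,9}->{2,3,4,5}; V {2,3,4,6,7,9}->{2,3,4,6,7}; X {3,5,7,8,9}->{5,7,8,9}
Constraint 2 (X != V) on D(X)={5,7,8,9} D(V)={2,3,4,6,7}: no change
Constraint 3 (X != V) on D(X)={5,7,8,9} D(V)={2,3,4,6,7}: no change
So after constraint 3: D(W)={2,3,4,5}, size = 4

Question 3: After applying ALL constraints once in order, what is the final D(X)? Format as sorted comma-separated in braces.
Answer: {5,7,8,9}

Derivation:
Constraint 1 (W + V = X) on D(W)={2,3,4,5,9} D(V)={2,3,4,6,7,9} D(X)={3,5,7,8,9}: W {2,3,4,5,9}->{2,3,4,5}; V {2,3,4,6,7,9}->{2,3,4,6,7}; X {3,5,7,8,9}->{5,7,8,9}
Constraint 2 (X != V) on D(X)={5,7,8,9} D(V)={2,3,4,6,7}: no change
Constraint 3 (X != V) on D(X)={5,7,8,9} D(V)={2,3,4,6,7}: no change
Constraint 4 (W < X) on D(W)={2,3,4,5} D(X)={5,7,8,9}: no change
So after all 4 constraints: D(X) = {5,7,8,9}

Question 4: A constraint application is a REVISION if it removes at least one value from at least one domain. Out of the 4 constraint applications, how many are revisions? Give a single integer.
Constraint 1 (W + V = X) on D(W)={2,3,4,5,9} D(V)={2,3,4,6,7,9} D(X)={3,5,7,8,9}: W {2,3,4,5,9}->{2,3,4,5}; V {2,3,4,6,7,9}->{2,3,4,6,7}; X {3,5,7,8,9}->{5,7,8,9} => REVISION
Constraint 2 (X != V) on D(X)={5,7,8,9} D(V)={2,3,4,6,7}: no change => not a revision
Constraint 3 (X != V) on D(X)={5,7,8,9} D(V)={2,3,4,6,7}: no change => not a revision
Constraint 4 (W < X) on D(W)={2,3,4,5} D(X)={5,7,8,9}: no change => not a revision
Total revisions = 1

Answer: 1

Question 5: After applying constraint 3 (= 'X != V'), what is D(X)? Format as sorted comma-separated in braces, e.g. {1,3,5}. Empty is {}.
Constraint 1 (W + V = X) on D(W)={2,3,4,5,9} D(V)={2,3,4,6,7,9} D(X)={3,5,7,8,9}: W {2,3,4,5,9}->{2,3,4,5}; V {2,3,4,6,7,9}->{2,3,4,6,7}; X {3,5,7,8,9}->{5,7,8,9}
Constraint 2 (X != V) on D(X)={5,7,8,9} D(V)={2,3,4,6,7}: no change
Constraint 3 (X != V) on D(X)={5,7,8,9} D(V)={2,3,4,6,7}: no change
So after constraint 3: D(X) = {5,7,8,9}

Answer: {5,7,8,9}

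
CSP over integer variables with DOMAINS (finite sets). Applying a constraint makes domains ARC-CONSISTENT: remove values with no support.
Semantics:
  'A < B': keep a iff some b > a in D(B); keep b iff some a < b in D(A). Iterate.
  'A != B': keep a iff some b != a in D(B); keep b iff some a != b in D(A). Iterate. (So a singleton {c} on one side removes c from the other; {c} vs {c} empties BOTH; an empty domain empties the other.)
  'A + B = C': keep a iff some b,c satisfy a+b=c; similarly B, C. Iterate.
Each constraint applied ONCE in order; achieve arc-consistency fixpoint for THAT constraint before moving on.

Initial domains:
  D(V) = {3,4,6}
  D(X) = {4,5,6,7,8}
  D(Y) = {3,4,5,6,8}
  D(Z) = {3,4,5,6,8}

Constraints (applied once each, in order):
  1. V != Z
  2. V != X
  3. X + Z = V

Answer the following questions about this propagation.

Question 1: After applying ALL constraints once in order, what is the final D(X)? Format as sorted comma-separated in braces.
Answer: {}

Derivation:
Constraint 1 (V != Z) on D(V)={3,4,6} D(Z)={3,4,5,6,8}: no change
Constraint 2 (V != X) on D(V)={3,4,6} D(X)={4,5,6,7,8}: no change
Constraint 3 (X + Z = V) on D(X)={4,5,6,7,8} D(Z)={3,4,5,6,8} D(V)={3,4,6}: X {4,5,6,7,8}->{}; Z {3,4,5,6,8}->{}; V {3,4,6}->{}
So after all 3 constraints: D(X) = {}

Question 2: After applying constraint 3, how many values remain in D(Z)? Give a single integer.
Answer: 0

Derivation:
Constraint 1 (V != Z) on D(V)={3,4,6} D(Z)={3,4,5,6,8}: no change
Constraint 2 (V != X) on D(V)={3,4,6} D(X)={4,5,6,7,8}: no change
Constraint 3 (X + Z = V) on D(X)={4,5,6,7,8} D(Z)={3,4,5,6,8} D(V)={3,4,6}: X {4,5,6,7,8}->{}; Z {3,4,5,6,8}->{}; V {3,4,6}->{}
So after constraint 3: D(Z)={}, size = 0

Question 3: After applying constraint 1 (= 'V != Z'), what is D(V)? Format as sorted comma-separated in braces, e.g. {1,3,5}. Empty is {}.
Answer: {3,4,6}

Derivation:
Constraint 1 (V != Z) on D(V)={3,4,6} D(Z)={3,4,5,6,8}: no change
So after constraint 1: D(V) = {3,4,6}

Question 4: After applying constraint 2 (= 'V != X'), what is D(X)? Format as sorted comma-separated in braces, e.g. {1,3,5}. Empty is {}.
Answer: {4,5,6,7,8}

Derivation:
Constraint 1 (V != Z) on D(V)={3,4,6} D(Z)={3,4,5,6,8}: no change
Constraint 2 (V != X) on D(V)={3,4,6} D(X)={4,5,6,7,8}: no change
So after constraint 2: D(X) = {4,5,6,7,8}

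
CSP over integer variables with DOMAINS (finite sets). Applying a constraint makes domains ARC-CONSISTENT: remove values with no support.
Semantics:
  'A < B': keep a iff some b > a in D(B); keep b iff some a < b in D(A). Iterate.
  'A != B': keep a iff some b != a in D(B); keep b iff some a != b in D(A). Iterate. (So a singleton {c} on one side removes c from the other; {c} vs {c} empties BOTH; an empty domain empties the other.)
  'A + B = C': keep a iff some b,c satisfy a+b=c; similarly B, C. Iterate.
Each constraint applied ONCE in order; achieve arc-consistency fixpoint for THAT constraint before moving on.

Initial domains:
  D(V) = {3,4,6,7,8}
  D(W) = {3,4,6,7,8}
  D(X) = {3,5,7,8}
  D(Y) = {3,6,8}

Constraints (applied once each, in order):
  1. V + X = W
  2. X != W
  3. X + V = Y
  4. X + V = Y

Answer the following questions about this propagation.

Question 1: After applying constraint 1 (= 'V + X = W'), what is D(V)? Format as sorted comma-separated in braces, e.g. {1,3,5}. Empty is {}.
Answer: {3,4}

Derivation:
Constraint 1 (V + X = W) on D(V)={3,4,6,7,8} D(X)={3,5,7,8} D(W)={3,4,6,7,8}: V {3,4,6,7,8}->{3,4}; X {3,5,7,8}->{3,5}; W {3,4,6,7,8}->{6,7,8}
So after constraint 1: D(V) = {3,4}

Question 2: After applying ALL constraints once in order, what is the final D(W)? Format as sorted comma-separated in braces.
Constraint 1 (V + X = W) on D(V)={3,4,6,7,8} D(X)={3,5,7,8} D(W)={3,4,6,7,8}: V {3,4,6,7,8}->{3,4}; X {3,5,7,8}->{3,5}; W {3,4,6,7,8}->{6,7,8}
Constraint 2 (X != W) on D(X)={3,5} D(W)={6,7,8}: no change
Constraint 3 (X + V = Y) on D(X)={3,5} D(V)={3,4} D(Y)={3,6,8}: V {3,4}->{3}; Y {3,6,8}->{6,8}
Constraint 4 (X + V = Y) on D(X)={3,5} D(V)={3} D(Y)={6,8}: no change
So after all 4 constraints: D(W) = {6,7,8}

Answer: {6,7,8}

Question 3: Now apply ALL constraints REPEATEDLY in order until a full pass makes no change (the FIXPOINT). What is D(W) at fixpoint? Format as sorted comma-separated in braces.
pass 0 (initial): D(W)={3,4,6,7,8}
pass 1: V {3,4,6,7,8}->{3}; W {3,4,6,7,8}->{6,7,8}; X {3,5,7,8}->{3,5}; Y {3,6,8}->{6,8}
pass 2: W {6,7,8}->{6,8}
pass 3: no change
Fixpoint after 3 passes: D(W) = {6,8}

Answer: {6,8}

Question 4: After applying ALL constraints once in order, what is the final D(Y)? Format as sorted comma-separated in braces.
Answer: {6,8}

Derivation:
Constraint 1 (V + X = W) on D(V)={3,4,6,7,8} D(X)={3,5,7,8} D(W)={3,4,6,7,8}: V {3,4,6,7,8}->{3,4}; X {3,5,7,8}->{3,5}; W {3,4,6,7,8}->{6,7,8}
Constraint 2 (X != W) on D(X)={3,5} D(W)={6,7,8}: no change
Constraint 3 (X + V = Y) on D(X)={3,5} D(V)={3,4} D(Y)={3,6,8}: V {3,4}->{3}; Y {3,6,8}->{6,8}
Constraint 4 (X + V = Y) on D(X)={3,5} D(V)={3} D(Y)={6,8}: no change
So after all 4 constraints: D(Y) = {6,8}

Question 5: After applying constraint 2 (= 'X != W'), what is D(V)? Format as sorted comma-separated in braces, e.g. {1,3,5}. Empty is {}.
Answer: {3,4}

Derivation:
Constraint 1 (V + X = W) on D(V)={3,4,6,7,8} D(X)={3,5,7,8} D(W)={3,4,6,7,8}: V {3,4,6,7,8}->{3,4}; X {3,5,7,8}->{3,5}; W {3,4,6,7,8}->{6,7,8}
Constraint 2 (X != W) on D(X)={3,5} D(W)={6,7,8}: no change
So after constraint 2: D(V) = {3,4}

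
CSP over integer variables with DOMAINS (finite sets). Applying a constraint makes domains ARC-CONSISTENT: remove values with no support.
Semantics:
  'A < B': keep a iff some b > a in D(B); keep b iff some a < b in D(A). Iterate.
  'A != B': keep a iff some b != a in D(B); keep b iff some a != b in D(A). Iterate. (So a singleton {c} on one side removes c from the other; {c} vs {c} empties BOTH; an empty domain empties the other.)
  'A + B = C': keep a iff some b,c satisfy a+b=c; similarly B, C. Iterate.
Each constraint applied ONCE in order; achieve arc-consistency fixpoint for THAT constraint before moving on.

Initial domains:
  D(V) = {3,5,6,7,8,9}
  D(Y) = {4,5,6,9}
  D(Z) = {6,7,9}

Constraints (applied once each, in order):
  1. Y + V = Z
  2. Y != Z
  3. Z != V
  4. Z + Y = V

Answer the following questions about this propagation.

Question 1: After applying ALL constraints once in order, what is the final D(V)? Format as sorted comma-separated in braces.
Answer: {}

Derivation:
Constraint 1 (Y + V = Z) on D(Y)={4,5,6,9} D(V)={3,5,6,7,8,9} D(Z)={6,7,9}: Y {4,5,6,9}->{4,6}; V {3,5,6,7,8,9}->{3,5}; Z {6,7,9}->{7,9}
Constraint 2 (Y != Z) on D(Y)={4,6} D(Z)={7,9}: no change
Constraint 3 (Z != V) on D(Z)={7,9} D(V)={3,5}: no change
Constraint 4 (Z + Y = V) on D(Z)={7,9} D(Y)={4,6} D(V)={3,5}: Z {7,9}->{}; Y {4,6}->{}; V {3,5}->{}
So after all 4 constraints: D(V) = {}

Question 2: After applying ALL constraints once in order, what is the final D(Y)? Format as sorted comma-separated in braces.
Constraint 1 (Y + V = Z) on D(Y)={4,5,6,9} D(V)={3,5,6,7,8,9} D(Z)={6,7,9}: Y {4,5,6,9}->{4,6}; V {3,5,6,7,8,9}->{3,5}; Z {6,7,9}->{7,9}
Constraint 2 (Y != Z) on D(Y)={4,6} D(Z)={7,9}: no change
Constraint 3 (Z != V) on D(Z)={7,9} D(V)={3,5}: no change
Constraint 4 (Z + Y = V) on D(Z)={7,9} D(Y)={4,6} D(V)={3,5}: Z {7,9}->{}; Y {4,6}->{}; V {3,5}->{}
So after all 4 constraints: D(Y) = {}

Answer: {}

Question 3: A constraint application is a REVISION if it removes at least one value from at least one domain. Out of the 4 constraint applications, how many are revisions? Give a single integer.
Answer: 2

Derivation:
Constraint 1 (Y + V = Z) on D(Y)={4,5,6,9} D(V)={3,5,6,7,8,9} D(Z)={6,7,9}: Y {4,5,6,9}->{4,6}; V {3,5,6,7,8,9}->{3,5}; Z {6,7,9}->{7,9} => REVISION
Constraint 2 (Y != Z) on D(Y)={4,6} D(Z)={7,9}: no change => not a revision
Constraint 3 (Z != V) on D(Z)={7,9} D(V)={3,5}: no change => not a revision
Constraint 4 (Z + Y = V) on D(Z)={7,9} D(Y)={4,6} D(V)={3,5}: Z {7,9}->{}; Y {4,6}->{}; V {3,5}->{} => REVISION
Total revisions = 2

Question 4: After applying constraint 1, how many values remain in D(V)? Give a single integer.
Answer: 2

Derivation:
Constraint 1 (Y + V = Z) on D(Y)={4,5,6,9} D(V)={3,5,6,7,8,9} D(Z)={6,7,9}: Y {4,5,6,9}->{4,6}; V {3,5,6,7,8,9}->{3,5}; Z {6,7,9}->{7,9}
So after constraint 1: D(V)={3,5}, size = 2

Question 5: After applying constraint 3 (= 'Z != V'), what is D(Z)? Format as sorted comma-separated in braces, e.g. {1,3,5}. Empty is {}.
Constraint 1 (Y + V = Z) on D(Y)={4,5,6,9} D(V)={3,5,6,7,8,9} D(Z)={6,7,9}: Y {4,5,6,9}->{4,6}; V {3,5,6,7,8,9}->{3,5}; Z {6,7,9}->{7,9}
Constraint 2 (Y != Z) on D(Y)={4,6} D(Z)={7,9}: no change
Constraint 3 (Z != V) on D(Z)={7,9} D(V)={3,5}: no change
So after constraint 3: D(Z) = {7,9}

Answer: {7,9}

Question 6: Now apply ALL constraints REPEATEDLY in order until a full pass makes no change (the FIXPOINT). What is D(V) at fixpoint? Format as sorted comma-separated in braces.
Answer: {}

Derivation:
pass 0 (initial): D(V)={3,5,6,7,8,9}
pass 1: V {3,5,6,7,8,9}->{}; Y {4,5,6,9}->{}; Z {6,7,9}->{}
pass 2: no change
Fixpoint after 2 passes: D(V) = {}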